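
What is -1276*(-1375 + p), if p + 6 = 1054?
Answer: 417252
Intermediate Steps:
p = 1048 (p = -6 + 1054 = 1048)
-1276*(-1375 + p) = -1276*(-1375 + 1048) = -1276*(-327) = 417252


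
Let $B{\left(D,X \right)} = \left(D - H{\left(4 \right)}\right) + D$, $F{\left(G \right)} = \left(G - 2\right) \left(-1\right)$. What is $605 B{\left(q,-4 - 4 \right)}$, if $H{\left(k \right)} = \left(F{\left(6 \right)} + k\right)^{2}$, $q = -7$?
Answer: $-8470$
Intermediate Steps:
$F{\left(G \right)} = 2 - G$ ($F{\left(G \right)} = \left(-2 + G\right) \left(-1\right) = 2 - G$)
$H{\left(k \right)} = \left(-4 + k\right)^{2}$ ($H{\left(k \right)} = \left(\left(2 - 6\right) + k\right)^{2} = \left(-4 + k\right)^{2}$)
$B{\left(D,X \right)} = 2 D$ ($B{\left(D,X \right)} = \left(D - \left(-4 + 4\right)^{2}\right) + D = \left(D - 0^{2}\right) + D = \left(D - 0\right) + D = \left(D + 0\right) + D = D + D = 2 D$)
$605 B{\left(q,-4 - 4 \right)} = 605 \cdot 2 \left(-7\right) = 605 \left(-14\right) = -8470$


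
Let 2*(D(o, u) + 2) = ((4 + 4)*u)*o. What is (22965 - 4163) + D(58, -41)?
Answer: 9288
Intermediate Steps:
D(o, u) = -2 + 4*o*u (D(o, u) = -2 + (((4 + 4)*u)*o)/2 = -2 + ((8*u)*o)/2 = -2 + (8*o*u)/2 = -2 + 4*o*u)
(22965 - 4163) + D(58, -41) = (22965 - 4163) + (-2 + 4*58*(-41)) = 18802 + (-2 - 9512) = 18802 - 9514 = 9288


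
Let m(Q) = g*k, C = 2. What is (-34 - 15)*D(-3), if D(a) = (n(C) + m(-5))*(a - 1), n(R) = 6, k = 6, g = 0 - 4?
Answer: -3528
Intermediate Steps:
g = -4
m(Q) = -24 (m(Q) = -4*6 = -24)
D(a) = 18 - 18*a (D(a) = (6 - 24)*(a - 1) = -18*(-1 + a) = 18 - 18*a)
(-34 - 15)*D(-3) = (-34 - 15)*(18 - 18*(-3)) = -49*(18 + 54) = -49*72 = -3528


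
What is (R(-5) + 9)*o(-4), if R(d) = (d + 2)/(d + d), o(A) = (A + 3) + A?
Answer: -93/2 ≈ -46.500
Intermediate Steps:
o(A) = 3 + 2*A (o(A) = (3 + A) + A = 3 + 2*A)
R(d) = (2 + d)/(2*d) (R(d) = (2 + d)/((2*d)) = (2 + d)*(1/(2*d)) = (2 + d)/(2*d))
(R(-5) + 9)*o(-4) = ((½)*(2 - 5)/(-5) + 9)*(3 + 2*(-4)) = ((½)*(-⅕)*(-3) + 9)*(3 - 8) = (3/10 + 9)*(-5) = (93/10)*(-5) = -93/2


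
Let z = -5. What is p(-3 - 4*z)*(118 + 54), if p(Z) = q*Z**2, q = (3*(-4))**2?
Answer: 7157952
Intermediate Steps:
q = 144 (q = (-12)**2 = 144)
p(Z) = 144*Z**2
p(-3 - 4*z)*(118 + 54) = (144*(-3 - 4*(-5))**2)*(118 + 54) = (144*(-3 + 20)**2)*172 = (144*17**2)*172 = (144*289)*172 = 41616*172 = 7157952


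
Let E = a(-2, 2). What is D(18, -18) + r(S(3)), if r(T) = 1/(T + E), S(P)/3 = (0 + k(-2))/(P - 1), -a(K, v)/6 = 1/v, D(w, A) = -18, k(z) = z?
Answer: -109/6 ≈ -18.167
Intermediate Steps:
a(K, v) = -6/v
E = -3 (E = -6/2 = -6*½ = -3)
S(P) = -6/(-1 + P) (S(P) = 3*((0 - 2)/(P - 1)) = 3*(-2/(-1 + P)) = -6/(-1 + P))
r(T) = 1/(-3 + T) (r(T) = 1/(T - 3) = 1/(-3 + T))
D(18, -18) + r(S(3)) = -18 + 1/(-3 - 6/(-1 + 3)) = -18 + 1/(-3 - 6/2) = -18 + 1/(-3 - 6*½) = -18 + 1/(-3 - 3) = -18 + 1/(-6) = -18 - ⅙ = -109/6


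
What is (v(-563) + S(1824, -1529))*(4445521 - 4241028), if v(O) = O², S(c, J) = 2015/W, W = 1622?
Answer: 105135113518369/1622 ≈ 6.4818e+10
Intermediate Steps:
S(c, J) = 2015/1622
(v(-563) + S(1824, -1529))*(4445521 - 4241028) = ((-563)² + 2015/1622)*(4445521 - 4241028) = (316969 + 2015/1622)*204493 = (514125733/1622)*204493 = 105135113518369/1622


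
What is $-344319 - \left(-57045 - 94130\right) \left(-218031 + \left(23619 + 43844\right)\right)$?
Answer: $-22762461719$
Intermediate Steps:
$-344319 - \left(-57045 - 94130\right) \left(-218031 + \left(23619 + 43844\right)\right) = -344319 - - 151175 \left(-218031 + 67463\right) = -344319 - \left(-151175\right) \left(-150568\right) = -344319 - 22762117400 = -22762461719$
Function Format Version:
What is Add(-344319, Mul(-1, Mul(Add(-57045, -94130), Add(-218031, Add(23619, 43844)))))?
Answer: -22762461719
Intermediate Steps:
Add(-344319, Mul(-1, Mul(Add(-57045, -94130), Add(-218031, Add(23619, 43844))))) = Add(-344319, Mul(-1, Mul(-151175, Add(-218031, 67463)))) = Add(-344319, Mul(-1, Mul(-151175, -150568))) = Add(-344319, Mul(-1, 22762117400)) = Add(-344319, -22762117400) = -22762461719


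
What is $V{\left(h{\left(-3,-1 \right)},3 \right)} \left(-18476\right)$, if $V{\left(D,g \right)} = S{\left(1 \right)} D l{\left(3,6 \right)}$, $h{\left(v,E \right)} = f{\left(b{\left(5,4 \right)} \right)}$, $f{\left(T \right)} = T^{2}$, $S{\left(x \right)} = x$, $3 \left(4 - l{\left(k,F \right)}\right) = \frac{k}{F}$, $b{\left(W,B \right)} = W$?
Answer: $- \frac{5311850}{3} \approx -1.7706 \cdot 10^{6}$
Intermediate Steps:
$l{\left(k,F \right)} = 4 - \frac{k}{3 F}$ ($l{\left(k,F \right)} = 4 - \frac{k \frac{1}{F}}{3} = 4 - \frac{k}{3 F}$)
$h{\left(v,E \right)} = 25$ ($h{\left(v,E \right)} = 5^{2} = 25$)
$V{\left(D,g \right)} = \frac{23 D}{6}$ ($V{\left(D,g \right)} = 1 D \left(4 - 1 \cdot \frac{1}{6}\right) = D \left(4 - 1 \cdot \frac{1}{6}\right) = D \left(4 - \frac{1}{6}\right) = D \frac{23}{6} = \frac{23 D}{6}$)
$V{\left(h{\left(-3,-1 \right)},3 \right)} \left(-18476\right) = \frac{23}{6} \cdot 25 \left(-18476\right) = \frac{575}{6} \left(-18476\right) = - \frac{5311850}{3}$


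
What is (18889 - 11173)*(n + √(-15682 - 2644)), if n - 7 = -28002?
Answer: -216009420 + 54012*I*√374 ≈ -2.1601e+8 + 1.0445e+6*I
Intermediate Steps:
n = -27995 (n = 7 - 28002 = -27995)
(18889 - 11173)*(n + √(-15682 - 2644)) = (18889 - 11173)*(-27995 + √(-15682 - 2644)) = 7716*(-27995 + √(-18326)) = 7716*(-27995 + 7*I*√374) = -216009420 + 54012*I*√374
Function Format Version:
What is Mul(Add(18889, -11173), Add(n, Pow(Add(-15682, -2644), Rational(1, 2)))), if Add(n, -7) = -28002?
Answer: Add(-216009420, Mul(54012, I, Pow(374, Rational(1, 2)))) ≈ Add(-2.1601e+8, Mul(1.0445e+6, I))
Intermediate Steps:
n = -27995 (n = Add(7, -28002) = -27995)
Mul(Add(18889, -11173), Add(n, Pow(Add(-15682, -2644), Rational(1, 2)))) = Mul(Add(18889, -11173), Add(-27995, Pow(Add(-15682, -2644), Rational(1, 2)))) = Mul(7716, Add(-27995, Pow(-18326, Rational(1, 2)))) = Mul(7716, Add(-27995, Mul(7, I, Pow(374, Rational(1, 2))))) = Add(-216009420, Mul(54012, I, Pow(374, Rational(1, 2))))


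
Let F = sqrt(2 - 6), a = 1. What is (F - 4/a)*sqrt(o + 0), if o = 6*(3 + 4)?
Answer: 2*sqrt(42)*(-2 + I) ≈ -25.923 + 12.961*I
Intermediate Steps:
o = 42 (o = 6*7 = 42)
F = 2*I (F = sqrt(-4) = 2*I ≈ 2.0*I)
(F - 4/a)*sqrt(o + 0) = (2*I - 4/1)*sqrt(42 + 0) = (2*I - 4*1)*sqrt(42) = (2*I - 4)*sqrt(42) = (-4 + 2*I)*sqrt(42) = sqrt(42)*(-4 + 2*I)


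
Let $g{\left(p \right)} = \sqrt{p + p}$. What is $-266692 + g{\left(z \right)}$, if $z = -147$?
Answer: $-266692 + 7 i \sqrt{6} \approx -2.6669 \cdot 10^{5} + 17.146 i$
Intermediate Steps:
$g{\left(p \right)} = \sqrt{2} \sqrt{p}$ ($g{\left(p \right)} = \sqrt{2 p} = \sqrt{2} \sqrt{p}$)
$-266692 + g{\left(z \right)} = -266692 + \sqrt{2} \sqrt{-147} = -266692 + \sqrt{2} \cdot 7 i \sqrt{3} = -266692 + 7 i \sqrt{6}$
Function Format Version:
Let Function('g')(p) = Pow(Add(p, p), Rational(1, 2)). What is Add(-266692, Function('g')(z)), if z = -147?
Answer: Add(-266692, Mul(7, I, Pow(6, Rational(1, 2)))) ≈ Add(-2.6669e+5, Mul(17.146, I))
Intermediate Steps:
Function('g')(p) = Mul(Pow(2, Rational(1, 2)), Pow(p, Rational(1, 2))) (Function('g')(p) = Pow(Mul(2, p), Rational(1, 2)) = Mul(Pow(2, Rational(1, 2)), Pow(p, Rational(1, 2))))
Add(-266692, Function('g')(z)) = Add(-266692, Mul(Pow(2, Rational(1, 2)), Pow(-147, Rational(1, 2)))) = Add(-266692, Mul(Pow(2, Rational(1, 2)), Mul(7, I, Pow(3, Rational(1, 2))))) = Add(-266692, Mul(7, I, Pow(6, Rational(1, 2))))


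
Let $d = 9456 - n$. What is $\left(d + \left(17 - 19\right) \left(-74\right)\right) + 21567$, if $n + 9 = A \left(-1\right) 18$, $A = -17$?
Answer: $30874$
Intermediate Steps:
$n = 297$ ($n = -9 + \left(-17\right) \left(-1\right) 18 = -9 + 17 \cdot 18 = -9 + 306 = 297$)
$d = 9159$ ($d = 9456 - 297 = 9159$)
$\left(d + \left(17 - 19\right) \left(-74\right)\right) + 21567 = \left(9159 + \left(17 - 19\right) \left(-74\right)\right) + 21567 = \left(9159 - -148\right) + 21567 = \left(9159 + 148\right) + 21567 = 9307 + 21567 = 30874$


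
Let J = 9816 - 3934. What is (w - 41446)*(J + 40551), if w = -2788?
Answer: -2053917322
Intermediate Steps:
J = 5882
(w - 41446)*(J + 40551) = (-2788 - 41446)*(5882 + 40551) = -44234*46433 = -2053917322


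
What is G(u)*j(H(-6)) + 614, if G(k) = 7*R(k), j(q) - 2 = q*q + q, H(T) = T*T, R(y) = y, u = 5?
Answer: 47304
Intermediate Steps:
H(T) = T**2
j(q) = 2 + q + q**2 (j(q) = 2 + (q*q + q) = 2 + (q**2 + q) = 2 + (q + q**2) = 2 + q + q**2)
G(k) = 7*k
G(u)*j(H(-6)) + 614 = (7*5)*(2 + (-6)**2 + ((-6)**2)**2) + 614 = 35*(2 + 36 + 36**2) + 614 = 35*(2 + 36 + 1296) + 614 = 35*1334 + 614 = 46690 + 614 = 47304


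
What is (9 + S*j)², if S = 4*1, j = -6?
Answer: 225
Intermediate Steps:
S = 4
(9 + S*j)² = (9 + 4*(-6))² = (9 - 24)² = (-15)² = 225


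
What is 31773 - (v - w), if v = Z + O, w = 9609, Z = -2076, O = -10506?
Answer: 53964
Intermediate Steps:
v = -12582 (v = -2076 - 10506 = -12582)
31773 - (v - w) = 31773 - (-12582 - 1*9609) = 31773 - (-12582 - 9609) = 31773 - 1*(-22191) = 31773 + 22191 = 53964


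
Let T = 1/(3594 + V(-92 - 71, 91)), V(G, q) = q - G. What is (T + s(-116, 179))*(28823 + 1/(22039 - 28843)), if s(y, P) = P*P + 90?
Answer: 8082422309726833/8727264 ≈ 9.2611e+8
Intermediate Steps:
s(y, P) = 90 + P² (s(y, P) = P² + 90 = 90 + P²)
T = 1/3848 (T = 1/(3594 + (91 - (-92 - 71))) = 1/(3594 + (91 - 1*(-163))) = 1/(3594 + (91 + 163)) = 1/(3594 + 254) = 1/3848 ≈ 0.00025988)
(T + s(-116, 179))*(28823 + 1/(22039 - 28843)) = (1/3848 + (90 + 179²))*(28823 + 1/(22039 - 28843)) = (1/3848 + (90 + 32041))*(28823 + 1/(-6804)) = (1/3848 + 32131)*(28823 - 1/6804) = (123640089/3848)*(196111691/6804) = 8082422309726833/8727264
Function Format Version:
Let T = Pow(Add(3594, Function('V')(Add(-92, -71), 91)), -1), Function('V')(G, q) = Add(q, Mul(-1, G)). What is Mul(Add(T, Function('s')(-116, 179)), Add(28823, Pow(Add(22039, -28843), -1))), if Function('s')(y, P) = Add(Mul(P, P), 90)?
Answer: Rational(8082422309726833, 8727264) ≈ 9.2611e+8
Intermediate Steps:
Function('s')(y, P) = Add(90, Pow(P, 2)) (Function('s')(y, P) = Add(Pow(P, 2), 90) = Add(90, Pow(P, 2)))
T = Rational(1, 3848) (T = Pow(Add(3594, Add(91, Mul(-1, Add(-92, -71)))), -1) = Pow(Add(3594, Add(91, Mul(-1, -163))), -1) = Pow(Add(3594, Add(91, 163)), -1) = Pow(Add(3594, 254), -1) = Pow(3848, -1) = Rational(1, 3848) ≈ 0.00025988)
Mul(Add(T, Function('s')(-116, 179)), Add(28823, Pow(Add(22039, -28843), -1))) = Mul(Add(Rational(1, 3848), Add(90, Pow(179, 2))), Add(28823, Pow(Add(22039, -28843), -1))) = Mul(Add(Rational(1, 3848), Add(90, 32041)), Add(28823, Pow(-6804, -1))) = Mul(Add(Rational(1, 3848), 32131), Add(28823, Rational(-1, 6804))) = Mul(Rational(123640089, 3848), Rational(196111691, 6804)) = Rational(8082422309726833, 8727264)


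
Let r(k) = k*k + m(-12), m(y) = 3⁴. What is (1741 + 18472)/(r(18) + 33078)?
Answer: 20213/33483 ≈ 0.60368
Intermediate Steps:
m(y) = 81
r(k) = 81 + k² (r(k) = k*k + 81 = k² + 81 = 81 + k²)
(1741 + 18472)/(r(18) + 33078) = (1741 + 18472)/((81 + 18²) + 33078) = 20213/((81 + 324) + 33078) = 20213/(405 + 33078) = 20213/33483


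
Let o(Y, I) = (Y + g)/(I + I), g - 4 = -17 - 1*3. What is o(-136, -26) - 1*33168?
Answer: -431146/13 ≈ -33165.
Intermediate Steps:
g = -16 (g = 4 + (-17 - 1*3) = 4 + (-17 - 3) = 4 - 20 = -16)
o(Y, I) = (-16 + Y)/(2*I) (o(Y, I) = (Y - 16)/(I + I) = (-16 + Y)/((2*I)) = (-16 + Y)*(1/(2*I)) = (-16 + Y)/(2*I))
o(-136, -26) - 1*33168 = (½)*(-16 - 136)/(-26) - 1*33168 = (½)*(-1/26)*(-152) - 33168 = 38/13 - 33168 = -431146/13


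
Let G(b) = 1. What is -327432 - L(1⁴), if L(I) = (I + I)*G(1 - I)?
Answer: -327434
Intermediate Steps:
L(I) = 2*I (L(I) = (I + I)*1 = (2*I)*1 = 2*I)
-327432 - L(1⁴) = -327432 - 2*1⁴ = -327432 - 2 = -327434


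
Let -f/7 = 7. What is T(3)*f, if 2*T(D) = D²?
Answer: -441/2 ≈ -220.50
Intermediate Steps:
f = -49 (f = -7*7 = -49)
T(D) = D²/2
T(3)*f = ((½)*3²)*(-49) = ((½)*9)*(-49) = (9/2)*(-49) = -441/2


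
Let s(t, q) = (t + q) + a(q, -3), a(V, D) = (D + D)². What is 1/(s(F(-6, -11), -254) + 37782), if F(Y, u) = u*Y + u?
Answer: 1/37619 ≈ 2.6582e-5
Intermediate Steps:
a(V, D) = 4*D² (a(V, D) = (2*D)² = 4*D²)
F(Y, u) = u + Y*u (F(Y, u) = Y*u + u = u + Y*u)
s(t, q) = 36 + q + t (s(t, q) = (t + q) + 4*(-3)² = (q + t) + 4*9 = (q + t) + 36 = 36 + q + t)
1/(s(F(-6, -11), -254) + 37782) = 1/((36 - 254 - 11*(1 - 6)) + 37782) = 1/((36 - 254 - 11*(-5)) + 37782) = 1/((36 - 254 + 55) + 37782) = 1/(-163 + 37782) = 1/37619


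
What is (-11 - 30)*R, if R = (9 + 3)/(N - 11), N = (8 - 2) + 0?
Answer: 492/5 ≈ 98.400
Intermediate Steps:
N = 6 (N = 6 + 0 = 6)
R = -12/5 (R = (9 + 3)/(6 - 11) = 12/(-5) = 12*(-1/5) = -12/5 ≈ -2.4000)
(-11 - 30)*R = (-11 - 30)*(-12/5) = -41*(-12/5) = 492/5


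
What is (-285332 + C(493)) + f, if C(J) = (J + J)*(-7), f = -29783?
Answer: -322017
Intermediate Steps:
C(J) = -14*J (C(J) = (2*J)*(-7) = -14*J)
(-285332 + C(493)) + f = (-285332 - 14*493) - 29783 = (-285332 - 6902) - 29783 = -292234 - 29783 = -322017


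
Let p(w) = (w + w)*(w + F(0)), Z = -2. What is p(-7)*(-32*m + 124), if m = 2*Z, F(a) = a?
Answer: 24696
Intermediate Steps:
p(w) = 2*w**2 (p(w) = (w + w)*(w + 0) = (2*w)*w = 2*w**2)
m = -4 (m = 2*(-2) = -4)
p(-7)*(-32*m + 124) = (2*(-7)**2)*(-32*(-4) + 124) = (2*49)*(128 + 124) = 98*252 = 24696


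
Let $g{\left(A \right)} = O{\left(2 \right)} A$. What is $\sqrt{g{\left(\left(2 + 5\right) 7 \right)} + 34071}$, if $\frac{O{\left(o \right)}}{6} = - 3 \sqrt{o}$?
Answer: $\sqrt{34071 - 882 \sqrt{2}} \approx 181.17$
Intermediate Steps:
$O{\left(o \right)} = - 18 \sqrt{o}$ ($O{\left(o \right)} = 6 \left(- 3 \sqrt{o}\right) = - 18 \sqrt{o}$)
$g{\left(A \right)} = - 18 A \sqrt{2}$ ($g{\left(A \right)} = - 18 \sqrt{2} A = - 18 A \sqrt{2}$)
$\sqrt{g{\left(\left(2 + 5\right) 7 \right)} + 34071} = \sqrt{- 18 \left(2 + 5\right) 7 \sqrt{2} + 34071} = \sqrt{- 18 \cdot 7 \cdot 7 \sqrt{2} + 34071} = \sqrt{\left(-18\right) 49 \sqrt{2} + 34071} = \sqrt{- 882 \sqrt{2} + 34071} = \sqrt{34071 - 882 \sqrt{2}}$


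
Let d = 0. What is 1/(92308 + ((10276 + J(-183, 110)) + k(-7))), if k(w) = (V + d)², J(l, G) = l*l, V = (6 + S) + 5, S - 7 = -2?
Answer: 1/136329 ≈ 7.3352e-6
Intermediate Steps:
S = 5 (S = 7 - 2 = 5)
V = 16 (V = (6 + 5) + 5 = 11 + 5 = 16)
J(l, G) = l²
k(w) = 256 (k(w) = (16 + 0)² = 16² = 256)
1/(92308 + ((10276 + J(-183, 110)) + k(-7))) = 1/(92308 + ((10276 + (-183)²) + 256)) = 1/(92308 + ((10276 + 33489) + 256)) = 1/(92308 + (43765 + 256)) = 1/(92308 + 44021) = 1/136329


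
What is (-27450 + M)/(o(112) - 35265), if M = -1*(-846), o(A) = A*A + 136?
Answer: 26604/22585 ≈ 1.1779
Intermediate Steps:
o(A) = 136 + A² (o(A) = A² + 136 = 136 + A²)
M = 846
(-27450 + M)/(o(112) - 35265) = (-27450 + 846)/((136 + 112²) - 35265) = -26604/((136 + 12544) - 35265) = -26604/(12680 - 35265) = -26604/(-22585) = -26604*(-1/22585) = 26604/22585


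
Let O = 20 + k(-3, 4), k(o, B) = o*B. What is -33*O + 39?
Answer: -225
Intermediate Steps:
k(o, B) = B*o
O = 8 (O = 20 + 4*(-3) = 20 - 12 = 8)
-33*O + 39 = -33*8 + 39 = -264 + 39 = -225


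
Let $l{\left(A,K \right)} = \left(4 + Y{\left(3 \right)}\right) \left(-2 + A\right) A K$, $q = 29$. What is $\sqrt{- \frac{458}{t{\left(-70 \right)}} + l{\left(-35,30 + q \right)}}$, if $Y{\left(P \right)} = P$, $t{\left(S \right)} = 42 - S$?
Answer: $\frac{\sqrt{419307434}}{28} \approx 731.32$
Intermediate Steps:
$l{\left(A,K \right)} = A K \left(-14 + 7 A\right)$ ($l{\left(A,K \right)} = \left(4 + 3\right) \left(-2 + A\right) A K = 7 \left(-2 + A\right) A K = \left(-14 + 7 A\right) A K = A \left(-14 + 7 A\right) K = A K \left(-14 + 7 A\right)$)
$\sqrt{- \frac{458}{t{\left(-70 \right)}} + l{\left(-35,30 + q \right)}} = \sqrt{- \frac{458}{42 - -70} + 7 \left(-35\right) \left(30 + 29\right) \left(-2 - 35\right)} = \sqrt{- \frac{458}{42 + 70} + 7 \left(-35\right) 59 \left(-37\right)} = \sqrt{- \frac{458}{112} + 534835} = \sqrt{\left(-458\right) \frac{1}{112} + 534835} = \sqrt{- \frac{229}{56} + 534835} = \sqrt{\frac{29950531}{56}} = \frac{\sqrt{419307434}}{28}$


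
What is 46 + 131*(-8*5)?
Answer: -5194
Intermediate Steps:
46 + 131*(-8*5) = 46 + 131*(-40) = 46 - 5240 = -5194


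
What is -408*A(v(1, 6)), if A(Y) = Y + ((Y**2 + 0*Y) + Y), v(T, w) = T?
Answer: -1224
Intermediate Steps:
A(Y) = Y**2 + 2*Y (A(Y) = Y + ((Y**2 + 0) + Y) = Y + (Y**2 + Y) = Y + (Y + Y**2) = Y**2 + 2*Y)
-408*A(v(1, 6)) = -408*(2 + 1) = -408*3 = -1224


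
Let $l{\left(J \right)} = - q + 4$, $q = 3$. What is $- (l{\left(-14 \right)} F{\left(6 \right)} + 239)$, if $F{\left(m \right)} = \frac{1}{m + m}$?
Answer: $- \frac{2869}{12} \approx -239.08$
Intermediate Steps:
$l{\left(J \right)} = 1$ ($l{\left(J \right)} = \left(-1\right) 3 + 4 = -3 + 4 = 1$)
$F{\left(m \right)} = \frac{1}{2 m}$
$- (l{\left(-14 \right)} F{\left(6 \right)} + 239) = - (1 \frac{1}{2 \cdot 6} + 239) = - (1 \cdot \frac{1}{2} \cdot \frac{1}{6} + 239) = - (1 \cdot \frac{1}{12} + 239) = - (\frac{1}{12} + 239) = \left(-1\right) \frac{2869}{12} = - \frac{2869}{12}$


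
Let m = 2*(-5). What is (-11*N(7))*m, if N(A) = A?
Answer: 770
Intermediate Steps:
m = -10
(-11*N(7))*m = -11*7*(-10) = -77*(-10) = 770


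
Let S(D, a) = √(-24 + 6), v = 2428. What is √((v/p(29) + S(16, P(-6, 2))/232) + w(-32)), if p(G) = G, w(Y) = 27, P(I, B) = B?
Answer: √(1489904 + 174*I*√2)/116 ≈ 10.523 + 0.00086895*I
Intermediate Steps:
S(D, a) = 3*I*√2 (S(D, a) = √(-18) = 3*I*√2)
√((v/p(29) + S(16, P(-6, 2))/232) + w(-32)) = √((2428/29 + (3*I*√2)/232) + 27) = √((2428*(1/29) + (3*I*√2)*(1/232)) + 27) = √((2428/29 + 3*I*√2/232) + 27) = √(3211/29 + 3*I*√2/232)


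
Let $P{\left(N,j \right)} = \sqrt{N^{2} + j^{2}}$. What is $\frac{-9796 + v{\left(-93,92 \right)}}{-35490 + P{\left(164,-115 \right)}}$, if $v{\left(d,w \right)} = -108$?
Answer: $\frac{351492960}{1259499979} + \frac{9904 \sqrt{40121}}{1259499979} \approx 0.28065$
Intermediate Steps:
$\frac{-9796 + v{\left(-93,92 \right)}}{-35490 + P{\left(164,-115 \right)}} = \frac{-9796 - 108}{-35490 + \sqrt{164^{2} + \left(-115\right)^{2}}} = - \frac{9904}{-35490 + \sqrt{26896 + 13225}} = - \frac{9904}{-35490 + \sqrt{40121}}$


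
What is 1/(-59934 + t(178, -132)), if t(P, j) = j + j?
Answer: -1/60198 ≈ -1.6612e-5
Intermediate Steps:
t(P, j) = 2*j
1/(-59934 + t(178, -132)) = 1/(-59934 + 2*(-132)) = 1/(-59934 - 264) = 1/(-60198) = -1/60198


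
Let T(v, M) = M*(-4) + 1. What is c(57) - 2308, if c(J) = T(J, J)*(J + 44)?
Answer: -25235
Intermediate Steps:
T(v, M) = 1 - 4*M (T(v, M) = -4*M + 1 = 1 - 4*M)
c(J) = (1 - 4*J)*(44 + J) (c(J) = (1 - 4*J)*(J + 44) = (1 - 4*J)*(44 + J))
c(57) - 2308 = -(-1 + 4*57)*(44 + 57) - 2308 = -1*(-1 + 228)*101 - 2308 = -1*227*101 - 2308 = -22927 - 2308 = -25235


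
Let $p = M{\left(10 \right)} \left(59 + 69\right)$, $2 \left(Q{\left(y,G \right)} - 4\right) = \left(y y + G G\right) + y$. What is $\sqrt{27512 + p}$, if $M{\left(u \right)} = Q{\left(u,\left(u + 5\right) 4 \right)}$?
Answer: $6 \sqrt{7374} \approx 515.23$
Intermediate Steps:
$Q{\left(y,G \right)} = 4 + \frac{y}{2} + \frac{G^{2}}{2} + \frac{y^{2}}{2}$ ($Q{\left(y,G \right)} = 4 + \frac{\left(y y + G G\right) + y}{2} = 4 + \frac{\left(y^{2} + G^{2}\right) + y}{2} = 4 + \frac{\left(G^{2} + y^{2}\right) + y}{2} = 4 + \frac{y + G^{2} + y^{2}}{2} = 4 + \left(\frac{y}{2} + \frac{G^{2}}{2} + \frac{y^{2}}{2}\right) = 4 + \frac{y}{2} + \frac{G^{2}}{2} + \frac{y^{2}}{2}$)
$M{\left(u \right)} = 4 + \frac{u}{2} + \frac{u^{2}}{2} + \frac{\left(20 + 4 u\right)^{2}}{2}$ ($M{\left(u \right)} = 4 + \frac{u}{2} + \frac{\left(\left(u + 5\right) 4\right)^{2}}{2} + \frac{u^{2}}{2} = 4 + \frac{u}{2} + \frac{\left(\left(5 + u\right) 4\right)^{2}}{2} + \frac{u^{2}}{2} = 4 + \frac{u}{2} + \frac{\left(20 + 4 u\right)^{2}}{2} + \frac{u^{2}}{2} = 4 + \frac{u}{2} + \frac{u^{2}}{2} + \frac{\left(20 + 4 u\right)^{2}}{2}$)
$p = 237952$ ($p = \left(204 + \frac{17 \cdot 10^{2}}{2} + \frac{161}{2} \cdot 10\right) \left(59 + 69\right) = \left(204 + \frac{17}{2} \cdot 100 + 805\right) 128 = \left(204 + 850 + 805\right) 128 = 1859 \cdot 128 = 237952$)
$\sqrt{27512 + p} = \sqrt{27512 + 237952} = \sqrt{265464} = 6 \sqrt{7374}$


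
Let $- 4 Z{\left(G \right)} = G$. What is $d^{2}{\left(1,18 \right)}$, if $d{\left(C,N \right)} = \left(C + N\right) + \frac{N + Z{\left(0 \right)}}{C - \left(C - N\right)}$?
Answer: $400$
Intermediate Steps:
$Z{\left(G \right)} = - \frac{G}{4}$
$d{\left(C,N \right)} = 1 + C + N$ ($d{\left(C,N \right)} = \left(C + N\right) + \frac{N - 0}{C - \left(C - N\right)} = \left(C + N\right) + \frac{N + 0}{N} = \left(C + N\right) + \frac{N}{N} = \left(C + N\right) + 1 = 1 + C + N$)
$d^{2}{\left(1,18 \right)} = \left(1 + 1 + 18\right)^{2} = 20^{2} = 400$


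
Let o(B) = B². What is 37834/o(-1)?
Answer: 37834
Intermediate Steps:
37834/o(-1) = 37834/((-1)²) = 37834/1 = 37834*1 = 37834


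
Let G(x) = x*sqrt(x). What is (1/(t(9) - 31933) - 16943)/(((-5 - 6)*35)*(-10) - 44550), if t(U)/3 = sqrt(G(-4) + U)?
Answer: 16943/40700 + 1/(40700*(31933 - 3*sqrt(9 - 8*I))) ≈ 0.41629 - 8.9196e-14*I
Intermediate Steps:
G(x) = x**(3/2)
t(U) = 3*sqrt(U - 8*I) (t(U) = 3*sqrt((-4)**(3/2) + U) = 3*sqrt(-8*I + U) = 3*sqrt(U - 8*I))
(1/(t(9) - 31933) - 16943)/(((-5 - 6)*35)*(-10) - 44550) = (1/(3*sqrt(9 - 8*I) - 31933) - 16943)/(((-5 - 6)*35)*(-10) - 44550) = (1/(-31933 + 3*sqrt(9 - 8*I)) - 16943)/(-11*35*(-10) - 44550) = (-16943 + 1/(-31933 + 3*sqrt(9 - 8*I)))/(-385*(-10) - 44550) = (-16943 + 1/(-31933 + 3*sqrt(9 - 8*I)))/(3850 - 44550) = (-16943 + 1/(-31933 + 3*sqrt(9 - 8*I)))/(-40700) = (-16943 + 1/(-31933 + 3*sqrt(9 - 8*I)))*(-1/40700) = 16943/40700 - 1/(40700*(-31933 + 3*sqrt(9 - 8*I)))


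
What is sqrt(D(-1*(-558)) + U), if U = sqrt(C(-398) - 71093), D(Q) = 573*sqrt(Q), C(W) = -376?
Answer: sqrt(1719*sqrt(62) + 3*I*sqrt(7941)) ≈ 116.35 + 1.149*I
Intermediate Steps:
U = 3*I*sqrt(7941) (U = sqrt(-376 - 71093) = sqrt(-71469) = 3*I*sqrt(7941) ≈ 267.34*I)
sqrt(D(-1*(-558)) + U) = sqrt(573*sqrt(-1*(-558)) + 3*I*sqrt(7941)) = sqrt(573*sqrt(558) + 3*I*sqrt(7941)) = sqrt(573*(3*sqrt(62)) + 3*I*sqrt(7941)) = sqrt(1719*sqrt(62) + 3*I*sqrt(7941))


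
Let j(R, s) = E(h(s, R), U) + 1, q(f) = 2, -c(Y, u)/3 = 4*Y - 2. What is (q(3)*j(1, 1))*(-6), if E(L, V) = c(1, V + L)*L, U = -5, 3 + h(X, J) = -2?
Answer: -372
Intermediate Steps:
h(X, J) = -5 (h(X, J) = -3 - 2 = -5)
c(Y, u) = 6 - 12*Y (c(Y, u) = -3*(4*Y - 2) = -3*(-2 + 4*Y) = 6 - 12*Y)
E(L, V) = -6*L (E(L, V) = (6 - 12*1)*L = (6 - 12)*L = -6*L)
j(R, s) = 31 (j(R, s) = -6*(-5) + 1 = 30 + 1 = 31)
(q(3)*j(1, 1))*(-6) = (2*31)*(-6) = 62*(-6) = -372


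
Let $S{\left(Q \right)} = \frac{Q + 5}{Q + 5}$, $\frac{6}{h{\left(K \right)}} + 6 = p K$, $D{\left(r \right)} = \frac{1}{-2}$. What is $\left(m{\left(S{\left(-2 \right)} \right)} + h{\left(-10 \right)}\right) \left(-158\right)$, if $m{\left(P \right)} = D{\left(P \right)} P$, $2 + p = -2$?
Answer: $\frac{869}{17} \approx 51.118$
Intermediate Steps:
$D{\left(r \right)} = - \frac{1}{2}$
$p = -4$ ($p = -2 - 2 = -4$)
$h{\left(K \right)} = \frac{6}{-6 - 4 K}$
$S{\left(Q \right)} = 1$ ($S{\left(Q \right)} = \frac{5 + Q}{5 + Q} = 1$)
$m{\left(P \right)} = - \frac{P}{2}$
$\left(m{\left(S{\left(-2 \right)} \right)} + h{\left(-10 \right)}\right) \left(-158\right) = \left(\left(- \frac{1}{2}\right) 1 + \frac{3}{-3 - -20}\right) \left(-158\right) = \left(- \frac{1}{2} + \frac{3}{-3 + 20}\right) \left(-158\right) = \left(- \frac{1}{2} + \frac{3}{17}\right) \left(-158\right) = \left(- \frac{11}{34}\right) \left(-158\right) = \frac{869}{17}$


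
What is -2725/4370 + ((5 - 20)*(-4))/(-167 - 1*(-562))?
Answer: -32567/69046 ≈ -0.47167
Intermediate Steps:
-2725/4370 + ((5 - 20)*(-4))/(-167 - 1*(-562)) = -2725*1/4370 + (-15*(-4))/(-167 + 562) = -545/874 + 60/395 = -545/874 + 60*(1/395) = -545/874 + 12/79 = -32567/69046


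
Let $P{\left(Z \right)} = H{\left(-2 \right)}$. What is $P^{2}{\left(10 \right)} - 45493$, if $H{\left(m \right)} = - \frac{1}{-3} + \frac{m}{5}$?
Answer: $- \frac{10235924}{225} \approx -45493.0$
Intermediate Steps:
$H{\left(m \right)} = \frac{1}{3} + \frac{m}{5}$ ($H{\left(m \right)} = \left(-1\right) \left(- \frac{1}{3}\right) + m \frac{1}{5} = \frac{1}{3} + \frac{m}{5}$)
$P{\left(Z \right)} = - \frac{1}{15}$ ($P{\left(Z \right)} = \frac{1}{3} + \frac{1}{5} \left(-2\right) = \frac{1}{3} - \frac{2}{5} = - \frac{1}{15}$)
$P^{2}{\left(10 \right)} - 45493 = \left(- \frac{1}{15}\right)^{2} - 45493 = \frac{1}{225} - 45493 = - \frac{10235924}{225}$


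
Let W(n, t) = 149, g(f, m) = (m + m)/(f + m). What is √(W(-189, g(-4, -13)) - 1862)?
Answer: I*√1713 ≈ 41.388*I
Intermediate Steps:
g(f, m) = 2*m/(f + m) (g(f, m) = (2*m)/(f + m) = 2*m/(f + m))
√(W(-189, g(-4, -13)) - 1862) = √(149 - 1862) = √(-1713) = I*√1713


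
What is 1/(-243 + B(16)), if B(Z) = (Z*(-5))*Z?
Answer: -1/1523 ≈ -0.00065660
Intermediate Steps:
B(Z) = -5*Z**2 (B(Z) = (-5*Z)*Z = -5*Z**2)
1/(-243 + B(16)) = 1/(-243 - 5*16**2) = 1/(-243 - 5*256) = 1/(-243 - 1280) = 1/(-1523) = -1/1523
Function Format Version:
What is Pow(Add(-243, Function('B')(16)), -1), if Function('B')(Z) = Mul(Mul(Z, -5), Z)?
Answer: Rational(-1, 1523) ≈ -0.00065660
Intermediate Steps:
Function('B')(Z) = Mul(-5, Pow(Z, 2)) (Function('B')(Z) = Mul(Mul(-5, Z), Z) = Mul(-5, Pow(Z, 2)))
Pow(Add(-243, Function('B')(16)), -1) = Pow(Add(-243, Mul(-5, Pow(16, 2))), -1) = Pow(Add(-243, Mul(-5, 256)), -1) = Pow(Add(-243, -1280), -1) = Pow(-1523, -1) = Rational(-1, 1523)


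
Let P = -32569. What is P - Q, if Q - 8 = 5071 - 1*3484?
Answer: -34164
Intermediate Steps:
Q = 1595 (Q = 8 + (5071 - 1*3484) = 8 + (5071 - 3484) = 8 + 1587 = 1595)
P - Q = -32569 - 1*1595 = -32569 - 1595 = -34164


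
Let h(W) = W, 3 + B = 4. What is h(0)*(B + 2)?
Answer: 0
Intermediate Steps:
B = 1 (B = -3 + 4 = 1)
h(0)*(B + 2) = 0*(1 + 2) = 0*3 = 0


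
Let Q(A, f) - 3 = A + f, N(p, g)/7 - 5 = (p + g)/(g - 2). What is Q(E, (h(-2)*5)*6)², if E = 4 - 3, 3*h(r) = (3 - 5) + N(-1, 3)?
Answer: 224676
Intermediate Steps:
N(p, g) = 35 + 7*(g + p)/(-2 + g) (N(p, g) = 35 + 7*((p + g)/(g - 2)) = 35 + 7*((g + p)/(-2 + g)) = 35 + 7*(g + p)/(-2 + g))
h(r) = 47/3 (h(r) = ((3 - 5) + 7*(-10 - 1 + 6*3)/(-2 + 3))/3 = (-2 + 7*(-10 - 1 + 18)/1)/3 = (-2 + 7*1*7)/3 = (-2 + 49)/3 = (⅓)*47 = 47/3)
E = 1
Q(A, f) = 3 + A + f (Q(A, f) = 3 + (A + f) = 3 + A + f)
Q(E, (h(-2)*5)*6)² = (3 + 1 + ((47/3)*5)*6)² = (3 + 1 + (235/3)*6)² = (3 + 1 + 470)² = 474² = 224676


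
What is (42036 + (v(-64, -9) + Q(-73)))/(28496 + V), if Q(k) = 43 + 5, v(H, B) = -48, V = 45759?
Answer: 42036/74255 ≈ 0.56610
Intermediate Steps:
Q(k) = 48
(42036 + (v(-64, -9) + Q(-73)))/(28496 + V) = (42036 + (-48 + 48))/(28496 + 45759) = (42036 + 0)/74255 = 42036*(1/74255) = 42036/74255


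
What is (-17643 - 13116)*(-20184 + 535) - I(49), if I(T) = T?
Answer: 604383542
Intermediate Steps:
(-17643 - 13116)*(-20184 + 535) - I(49) = (-17643 - 13116)*(-20184 + 535) - 1*49 = -30759*(-19649) - 49 = 604383591 - 49 = 604383542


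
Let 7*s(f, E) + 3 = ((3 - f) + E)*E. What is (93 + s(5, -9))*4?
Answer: 2988/7 ≈ 426.86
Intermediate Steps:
s(f, E) = -3/7 + E*(3 + E - f)/7 (s(f, E) = -3/7 + (((3 - f) + E)*E)/7 = -3/7 + ((3 + E - f)*E)/7 = -3/7 + (E*(3 + E - f))/7 = -3/7 + E*(3 + E - f)/7)
(93 + s(5, -9))*4 = (93 + (-3/7 + (1/7)*(-9)**2 + (3/7)*(-9) - 1/7*(-9)*5))*4 = (93 + (-3/7 + (1/7)*81 - 27/7 + 45/7))*4 = (93 + (-3/7 + 81/7 - 27/7 + 45/7))*4 = (93 + 96/7)*4 = (747/7)*4 = 2988/7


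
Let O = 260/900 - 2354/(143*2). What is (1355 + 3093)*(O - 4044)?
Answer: -10543476928/585 ≈ -1.8023e+7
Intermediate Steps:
O = -4646/585 (O = 260*(1/900) - 2354/286 = 13/45 - 2354*1/286 = 13/45 - 107/13 = -4646/585 ≈ -7.9419)
(1355 + 3093)*(O - 4044) = (1355 + 3093)*(-4646/585 - 4044) = 4448*(-2370386/585) = -10543476928/585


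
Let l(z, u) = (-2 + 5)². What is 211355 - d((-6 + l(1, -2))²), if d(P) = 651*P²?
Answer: 158624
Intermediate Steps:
l(z, u) = 9 (l(z, u) = 3² = 9)
211355 - d((-6 + l(1, -2))²) = 211355 - 651*((-6 + 9)²)² = 211355 - 651*(3²)² = 211355 - 651*9² = 211355 - 651*81 = 211355 - 1*52731 = 211355 - 52731 = 158624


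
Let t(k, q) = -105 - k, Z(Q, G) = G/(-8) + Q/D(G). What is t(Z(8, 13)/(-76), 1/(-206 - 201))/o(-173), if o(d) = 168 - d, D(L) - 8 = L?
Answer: -70571/229152 ≈ -0.30797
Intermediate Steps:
D(L) = 8 + L
Z(Q, G) = -G/8 + Q/(8 + G) (Z(Q, G) = G/(-8) + Q/(8 + G) = G*(-⅛) + Q/(8 + G) = -G/8 + Q/(8 + G))
t(Z(8, 13)/(-76), 1/(-206 - 201))/o(-173) = (-105 - (8 - ⅛*13*(8 + 13))/(8 + 13)/(-76))/(168 - 1*(-173)) = (-105 - (8 - ⅛*13*21)/21*(-1)/76)/(168 + 173) = (-105 - (8 - 273/8)/21*(-1)/76)/341 = (-105 - (1/21)*(-209/8)*(-1)/76)*(1/341) = (-105 - (-209)*(-1)/(168*76))*(1/341) = (-105 - 1*11/672)*(1/341) = (-105 - 11/672)*(1/341) = -70571/672*1/341 = -70571/229152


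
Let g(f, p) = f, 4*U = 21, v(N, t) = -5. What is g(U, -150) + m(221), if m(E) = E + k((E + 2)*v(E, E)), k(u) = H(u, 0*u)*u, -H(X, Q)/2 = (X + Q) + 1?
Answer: -9935975/4 ≈ -2.4840e+6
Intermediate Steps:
H(X, Q) = -2 - 2*Q - 2*X (H(X, Q) = -2*((X + Q) + 1) = -2*((Q + X) + 1) = -2*(1 + Q + X) = -2 - 2*Q - 2*X)
U = 21/4 (U = (1/4)*21 = 21/4 ≈ 5.2500)
k(u) = u*(-2 - 2*u) (k(u) = (-2 - 0*u - 2*u)*u = (-2 - 2*0 - 2*u)*u = (-2 + 0 - 2*u)*u = (-2 - 2*u)*u = u*(-2 - 2*u))
m(E) = E - 2*(-10 - 5*E)*(-9 - 5*E) (m(E) = E - 2*(E + 2)*(-5)*(1 + (E + 2)*(-5)) = E - 2*(2 + E)*(-5)*(1 + (2 + E)*(-5)) = E - 2*(-10 - 5*E)*(1 + (-10 - 5*E)) = E - 2*(-10 - 5*E)*(-9 - 5*E))
g(U, -150) + m(221) = 21/4 + (-180 - 189*221 - 50*221**2) = 21/4 + (-180 - 41769 - 50*48841) = 21/4 + (-180 - 41769 - 2442050) = 21/4 - 2483999 = -9935975/4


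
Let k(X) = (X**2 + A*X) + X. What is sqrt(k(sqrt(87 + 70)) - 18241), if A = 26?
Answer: sqrt(-18084 + 27*sqrt(157)) ≈ 133.21*I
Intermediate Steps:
k(X) = X**2 + 27*X (k(X) = (X**2 + 26*X) + X = X**2 + 27*X)
sqrt(k(sqrt(87 + 70)) - 18241) = sqrt(sqrt(87 + 70)*(27 + sqrt(87 + 70)) - 18241) = sqrt(sqrt(157)*(27 + sqrt(157)) - 18241) = sqrt(-18241 + sqrt(157)*(27 + sqrt(157)))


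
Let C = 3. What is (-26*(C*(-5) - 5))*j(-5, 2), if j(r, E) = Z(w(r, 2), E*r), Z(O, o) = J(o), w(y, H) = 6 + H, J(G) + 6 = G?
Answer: -8320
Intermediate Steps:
J(G) = -6 + G
Z(O, o) = -6 + o
j(r, E) = -6 + E*r
(-26*(C*(-5) - 5))*j(-5, 2) = (-26*(3*(-5) - 5))*(-6 + 2*(-5)) = (-26*(-15 - 5))*(-6 - 10) = -26*(-20)*(-16) = 520*(-16) = -8320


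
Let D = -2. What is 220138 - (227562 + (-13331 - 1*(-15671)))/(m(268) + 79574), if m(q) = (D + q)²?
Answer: 5515519273/25055 ≈ 2.2014e+5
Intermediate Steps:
m(q) = (-2 + q)²
220138 - (227562 + (-13331 - 1*(-15671)))/(m(268) + 79574) = 220138 - (227562 + (-13331 - 1*(-15671)))/((-2 + 268)² + 79574) = 220138 - (227562 + (-13331 + 15671))/(266² + 79574) = 220138 - (227562 + 2340)/(70756 + 79574) = 220138 - 229902/150330 = 220138 - 1*38317/25055 = 220138 - 38317/25055 = 5515519273/25055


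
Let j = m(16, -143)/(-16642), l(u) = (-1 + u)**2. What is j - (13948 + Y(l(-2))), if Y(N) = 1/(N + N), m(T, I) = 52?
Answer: -2089112333/149778 ≈ -13948.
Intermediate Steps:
Y(N) = 1/(2*N)
j = -26/8321 (j = 52/(-16642) = 52*(-1/16642) = -26/8321 ≈ -0.0031246)
j - (13948 + Y(l(-2))) = -26/8321 - (13948 + 1/(2*((-1 - 2)**2))) = -26/8321 - (13948 + 1/(2*((-3)**2))) = -26/8321 - (13948 + (1/2)/9) = -26/8321 - (13948 + (1/2)*(1/9)) = -26/8321 - (13948 + 1/18) = -26/8321 - 1*251065/18 = -26/8321 - 251065/18 = -2089112333/149778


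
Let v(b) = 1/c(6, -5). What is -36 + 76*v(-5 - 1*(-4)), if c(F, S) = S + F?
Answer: 40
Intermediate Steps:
c(F, S) = F + S
v(b) = 1 (v(b) = 1/(6 - 5) = 1/1 = 1)
-36 + 76*v(-5 - 1*(-4)) = -36 + 76*1 = -36 + 76 = 40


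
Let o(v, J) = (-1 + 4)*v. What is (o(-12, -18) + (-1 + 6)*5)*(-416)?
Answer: 4576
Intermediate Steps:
o(v, J) = 3*v
(o(-12, -18) + (-1 + 6)*5)*(-416) = (3*(-12) + (-1 + 6)*5)*(-416) = (-36 + 5*5)*(-416) = (-36 + 25)*(-416) = -11*(-416) = 4576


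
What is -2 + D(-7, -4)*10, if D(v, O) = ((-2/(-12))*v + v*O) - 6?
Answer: 619/3 ≈ 206.33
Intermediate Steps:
D(v, O) = -6 + v/6 + O*v (D(v, O) = ((-2*(-1/12))*v + O*v) - 6 = (v/6 + O*v) - 6 = -6 + v/6 + O*v)
-2 + D(-7, -4)*10 = -2 + (-6 + (1/6)*(-7) - 4*(-7))*10 = -2 + (-6 - 7/6 + 28)*10 = -2 + (125/6)*10 = -2 + 625/3 = 619/3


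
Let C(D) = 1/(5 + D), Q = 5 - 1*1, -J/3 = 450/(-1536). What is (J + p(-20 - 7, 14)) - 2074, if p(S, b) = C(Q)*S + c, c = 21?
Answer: -526111/256 ≈ -2055.1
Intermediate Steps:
J = 225/256 (J = -1350/(-1536) = -1350*(-1)/1536 = -3*(-75/256) = 225/256 ≈ 0.87891)
Q = 4 (Q = 5 - 1 = 4)
p(S, b) = 21 + S/9 (p(S, b) = S/(5 + 4) + 21 = S/9 + 21 = 21 + S/9)
(J + p(-20 - 7, 14)) - 2074 = (225/256 + (21 + (-20 - 7)/9)) - 2074 = (225/256 + (21 + (⅑)*(-27))) - 2074 = (225/256 + (21 - 3)) - 2074 = (225/256 + 18) - 2074 = 4833/256 - 2074 = -526111/256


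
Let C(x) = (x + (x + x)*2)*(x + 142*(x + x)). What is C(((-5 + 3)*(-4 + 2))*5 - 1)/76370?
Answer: 102885/15274 ≈ 6.7360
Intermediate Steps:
C(x) = 1425*x² (C(x) = (x + (2*x)*2)*(x + 142*(2*x)) = (x + 4*x)*(x + 284*x) = (5*x)*(285*x) = 1425*x²)
C(((-5 + 3)*(-4 + 2))*5 - 1)/76370 = (1425*(((-5 + 3)*(-4 + 2))*5 - 1)²)/76370 = (1425*(-2*(-2)*5 - 1)²)*(1/76370) = (1425*(4*5 - 1)²)*(1/76370) = (1425*(20 - 1)²)*(1/76370) = (1425*19²)*(1/76370) = (1425*361)*(1/76370) = 514425*(1/76370) = 102885/15274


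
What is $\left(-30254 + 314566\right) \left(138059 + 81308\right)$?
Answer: $62368670504$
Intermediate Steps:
$\left(-30254 + 314566\right) \left(138059 + 81308\right) = 284312 \cdot 219367 = 62368670504$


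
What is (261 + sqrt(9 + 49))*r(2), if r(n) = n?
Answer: 522 + 2*sqrt(58) ≈ 537.23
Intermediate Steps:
(261 + sqrt(9 + 49))*r(2) = (261 + sqrt(9 + 49))*2 = (261 + sqrt(58))*2 = 522 + 2*sqrt(58)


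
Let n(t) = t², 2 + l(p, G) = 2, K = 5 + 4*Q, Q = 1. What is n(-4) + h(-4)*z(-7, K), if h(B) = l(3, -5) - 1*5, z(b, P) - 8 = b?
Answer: 11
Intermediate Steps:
K = 9 (K = 5 + 4*1 = 5 + 4 = 9)
l(p, G) = 0 (l(p, G) = -2 + 2 = 0)
z(b, P) = 8 + b
h(B) = -5 (h(B) = 0 - 1*5 = 0 - 5 = -5)
n(-4) + h(-4)*z(-7, K) = (-4)² - 5*(8 - 7) = 16 - 5*1 = 16 - 5 = 11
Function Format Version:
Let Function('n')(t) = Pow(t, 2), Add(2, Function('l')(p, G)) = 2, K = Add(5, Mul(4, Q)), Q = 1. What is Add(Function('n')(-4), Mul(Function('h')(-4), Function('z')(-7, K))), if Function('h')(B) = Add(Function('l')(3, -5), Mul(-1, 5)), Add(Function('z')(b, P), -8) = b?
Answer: 11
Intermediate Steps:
K = 9 (K = Add(5, Mul(4, 1)) = Add(5, 4) = 9)
Function('l')(p, G) = 0 (Function('l')(p, G) = Add(-2, 2) = 0)
Function('z')(b, P) = Add(8, b)
Function('h')(B) = -5 (Function('h')(B) = Add(0, Mul(-1, 5)) = Add(0, -5) = -5)
Add(Function('n')(-4), Mul(Function('h')(-4), Function('z')(-7, K))) = Add(Pow(-4, 2), Mul(-5, Add(8, -7))) = Add(16, Mul(-5, 1)) = Add(16, -5) = 11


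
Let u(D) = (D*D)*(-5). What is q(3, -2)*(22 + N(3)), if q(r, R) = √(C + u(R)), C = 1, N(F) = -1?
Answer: 21*I*√19 ≈ 91.537*I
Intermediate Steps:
u(D) = -5*D² (u(D) = D²*(-5) = -5*D²)
q(r, R) = √(1 - 5*R²)
q(3, -2)*(22 + N(3)) = √(1 - 5*(-2)²)*(22 - 1) = √(1 - 5*4)*21 = √(1 - 20)*21 = √(-19)*21 = (I*√19)*21 = 21*I*√19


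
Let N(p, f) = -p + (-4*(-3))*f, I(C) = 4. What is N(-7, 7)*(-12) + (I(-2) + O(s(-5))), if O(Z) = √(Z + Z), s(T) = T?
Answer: -1088 + I*√10 ≈ -1088.0 + 3.1623*I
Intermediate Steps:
N(p, f) = -p + 12*f
O(Z) = √2*√Z (O(Z) = √(2*Z) = √2*√Z)
N(-7, 7)*(-12) + (I(-2) + O(s(-5))) = (-1*(-7) + 12*7)*(-12) + (4 + √2*√(-5)) = (7 + 84)*(-12) + (4 + √2*(I*√5)) = 91*(-12) + (4 + I*√10) = -1092 + (4 + I*√10) = -1088 + I*√10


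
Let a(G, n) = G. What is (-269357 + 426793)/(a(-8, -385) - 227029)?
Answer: -157436/227037 ≈ -0.69344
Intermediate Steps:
(-269357 + 426793)/(a(-8, -385) - 227029) = (-269357 + 426793)/(-8 - 227029) = 157436/(-227037) = 157436*(-1/227037) = -157436/227037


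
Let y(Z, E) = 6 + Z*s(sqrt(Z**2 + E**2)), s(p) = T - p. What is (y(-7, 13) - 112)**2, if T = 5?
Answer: 30563 - 1974*sqrt(218) ≈ 1417.2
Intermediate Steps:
s(p) = 5 - p
y(Z, E) = 6 + Z*(5 - sqrt(E**2 + Z**2)) (y(Z, E) = 6 + Z*(5 - sqrt(Z**2 + E**2)) = 6 + Z*(5 - sqrt(E**2 + Z**2)))
(y(-7, 13) - 112)**2 = ((6 - 1*(-7)*(-5 + sqrt(13**2 + (-7)**2))) - 112)**2 = ((6 - 1*(-7)*(-5 + sqrt(169 + 49))) - 112)**2 = ((6 - 1*(-7)*(-5 + sqrt(218))) - 112)**2 = ((6 + (-35 + 7*sqrt(218))) - 112)**2 = ((-29 + 7*sqrt(218)) - 112)**2 = (-141 + 7*sqrt(218))**2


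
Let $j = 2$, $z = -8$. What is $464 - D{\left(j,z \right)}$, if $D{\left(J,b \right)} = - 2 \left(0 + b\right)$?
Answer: $448$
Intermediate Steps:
$D{\left(J,b \right)} = - 2 b$
$464 - D{\left(j,z \right)} = 464 - \left(-2\right) \left(-8\right) = 464 - 16 = 448$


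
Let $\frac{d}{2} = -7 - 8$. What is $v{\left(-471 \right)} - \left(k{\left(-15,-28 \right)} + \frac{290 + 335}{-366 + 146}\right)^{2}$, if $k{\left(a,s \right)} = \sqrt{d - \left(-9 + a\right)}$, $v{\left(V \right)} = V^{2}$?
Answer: $\frac{429480167}{1936} + \frac{125 i \sqrt{6}}{22} \approx 2.2184 \cdot 10^{5} + 13.918 i$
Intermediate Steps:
$d = -30$ ($d = 2 \left(-7 - 8\right) = 2 \left(-15\right) = -30$)
$k{\left(a,s \right)} = \sqrt{-21 - a}$ ($k{\left(a,s \right)} = \sqrt{-30 - \left(-9 + a\right)} = \sqrt{-21 - a}$)
$v{\left(-471 \right)} - \left(k{\left(-15,-28 \right)} + \frac{290 + 335}{-366 + 146}\right)^{2} = \left(-471\right)^{2} - \left(\sqrt{-21 - -15} + \frac{290 + 335}{-366 + 146}\right)^{2} = 221841 - \left(\sqrt{-21 + 15} + \frac{625}{-220}\right)^{2} = 221841 - \left(\sqrt{-6} + 625 \left(- \frac{1}{220}\right)\right)^{2} = 221841 - \left(i \sqrt{6} - \frac{125}{44}\right)^{2} = 221841 - \left(- \frac{125}{44} + i \sqrt{6}\right)^{2}$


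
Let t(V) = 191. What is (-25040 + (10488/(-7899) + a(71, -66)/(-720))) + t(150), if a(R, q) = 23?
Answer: -47110317919/1895760 ≈ -24850.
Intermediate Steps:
(-25040 + (10488/(-7899) + a(71, -66)/(-720))) + t(150) = (-25040 + (10488/(-7899) + 23/(-720))) + 191 = (-25040 + (10488*(-1/7899) + 23*(-1/720))) + 191 = (-25040 + (-3496/2633 - 23/720)) + 191 = (-25040 - 2577679/1895760) + 191 = -47472408079/1895760 + 191 = -47110317919/1895760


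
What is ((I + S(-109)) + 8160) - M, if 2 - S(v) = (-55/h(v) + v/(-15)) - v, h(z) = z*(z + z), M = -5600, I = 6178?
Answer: 7065774097/356430 ≈ 19824.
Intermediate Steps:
h(z) = 2*z**2 (h(z) = z*(2*z) = 2*z**2)
S(v) = 2 + 16*v/15 + 55/(2*v**2) (S(v) = 2 - ((-55*1/(2*v**2) + v/(-15)) - v) = 2 - ((-55/(2*v**2) + v*(-1/15)) - v) = 2 - ((-55/(2*v**2) - v/15) - v) = 2 - (-55/(2*v**2) - 16*v/15) = 2 + (16*v/15 + 55/(2*v**2)) = 2 + 16*v/15 + 55/(2*v**2))
((I + S(-109)) + 8160) - M = ((6178 + (2 + (16/15)*(-109) + (55/2)/(-109)**2)) + 8160) - 1*(-5600) = ((6178 + (2 - 1744/15 + (55/2)*(1/11881))) + 8160) + 5600 = ((6178 + (2 - 1744/15 + 55/23762)) + 8160) + 5600 = ((6178 - 40727243/356430) + 8160) + 5600 = (2161297297/356430 + 8160) + 5600 = 5069766097/356430 + 5600 = 7065774097/356430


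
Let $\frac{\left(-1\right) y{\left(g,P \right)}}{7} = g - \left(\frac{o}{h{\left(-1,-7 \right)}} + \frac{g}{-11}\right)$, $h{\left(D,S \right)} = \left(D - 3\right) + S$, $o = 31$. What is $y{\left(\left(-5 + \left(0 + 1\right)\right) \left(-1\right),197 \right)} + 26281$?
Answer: $\frac{288538}{11} \approx 26231.0$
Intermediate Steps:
$h{\left(D,S \right)} = -3 + D + S$ ($h{\left(D,S \right)} = \left(-3 + D\right) + S = -3 + D + S$)
$y{\left(g,P \right)} = - \frac{217}{11} - \frac{84 g}{11}$ ($y{\left(g,P \right)} = - 7 \left(g - \left(\frac{31}{-3 - 1 - 7} + \frac{g}{-11}\right)\right) = - 7 \left(g - \left(\frac{31}{-11} + g \left(- \frac{1}{11}\right)\right)\right) = - 7 \left(g - \left(31 \left(- \frac{1}{11}\right) - \frac{g}{11}\right)\right) = - 7 \left(g - \left(- \frac{31}{11} - \frac{g}{11}\right)\right) = - 7 \left(g + \left(\frac{31}{11} + \frac{g}{11}\right)\right) = - 7 \left(\frac{31}{11} + \frac{12 g}{11}\right) = - \frac{217}{11} - \frac{84 g}{11}$)
$y{\left(\left(-5 + \left(0 + 1\right)\right) \left(-1\right),197 \right)} + 26281 = \left(- \frac{217}{11} - \frac{84 \left(-5 + \left(0 + 1\right)\right) \left(-1\right)}{11}\right) + 26281 = \left(- \frac{217}{11} - \frac{84 \left(-5 + 1\right) \left(-1\right)}{11}\right) + 26281 = \left(- \frac{217}{11} - \frac{84 \left(\left(-4\right) \left(-1\right)\right)}{11}\right) + 26281 = \left(- \frac{217}{11} - \frac{336}{11}\right) + 26281 = - \frac{553}{11} + 26281 = \frac{288538}{11}$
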